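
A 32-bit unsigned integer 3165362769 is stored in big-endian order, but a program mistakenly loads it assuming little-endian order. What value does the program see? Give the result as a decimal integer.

1369091004

3165362769 in 32-bit hexadecimal is 0xBCAB9A51.
Stored big-endian, the bytes at ascending addresses are BC AB 9A 51.
Read back as little-endian, the first byte is least significant, giving 0x519AABBC.
0x519AABBC = 1369091004.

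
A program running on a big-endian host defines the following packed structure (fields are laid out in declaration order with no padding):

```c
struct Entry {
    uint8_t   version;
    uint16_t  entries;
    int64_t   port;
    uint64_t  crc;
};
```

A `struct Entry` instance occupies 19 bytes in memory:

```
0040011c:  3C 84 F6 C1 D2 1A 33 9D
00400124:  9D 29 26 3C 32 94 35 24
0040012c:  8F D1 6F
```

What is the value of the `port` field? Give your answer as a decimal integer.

-4480489870290245338

`port` follows `version` (1 B), `entries` (2 B), so it starts at offset 1 + 2 = 3 and occupies 8 bytes.
Bytes at offsets 3..10: C1 D2 1A 33 9D 9D 29 26.
Big-endian stores the most-significant byte at the lowest address.
The bytes are already most-significant first: 0xC1D21A339D9D2926.
Top bit is set, so as a signed 64-bit value this is 0xC1D21A339D9D2926 − 2^64 = -4480489870290245338.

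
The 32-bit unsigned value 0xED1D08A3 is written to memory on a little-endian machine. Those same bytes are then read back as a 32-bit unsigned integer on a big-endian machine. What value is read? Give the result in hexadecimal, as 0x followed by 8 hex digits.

0xA3081DED

Stored little-endian, the bytes at ascending addresses are A3 08 1D ED.
Read back as big-endian, the last byte is least significant, giving 0xA3081DED.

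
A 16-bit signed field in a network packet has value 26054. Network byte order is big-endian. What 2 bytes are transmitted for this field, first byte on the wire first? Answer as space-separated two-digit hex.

26054 in hexadecimal, padded to 16 bits, is 0x65C6.
Split into bytes (most-significant first): 65 C6.
Big-endian stores the most-significant byte at the lowest address.
So the memory order matches the most-significant-first order: 65 C6.

65 C6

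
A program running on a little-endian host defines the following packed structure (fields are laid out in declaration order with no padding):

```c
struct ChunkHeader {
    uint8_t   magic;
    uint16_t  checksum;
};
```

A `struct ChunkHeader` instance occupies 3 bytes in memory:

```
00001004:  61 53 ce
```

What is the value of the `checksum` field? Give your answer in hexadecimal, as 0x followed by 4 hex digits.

`checksum` follows `magic` (1 byte), so it starts at byte offset 1 and occupies 2 bytes.
Bytes at offsets 1..2: 53 CE.
Little-endian stores the least-significant byte at the lowest address.
Reassemble most-significant byte first: CE 53 → 0xCE53.

0xCE53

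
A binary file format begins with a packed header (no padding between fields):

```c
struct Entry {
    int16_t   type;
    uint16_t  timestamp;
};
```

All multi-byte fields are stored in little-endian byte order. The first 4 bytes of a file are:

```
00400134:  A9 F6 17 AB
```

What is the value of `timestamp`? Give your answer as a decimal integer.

`timestamp` follows `type` (2 bytes), so it starts at byte offset 2 and occupies 2 bytes.
Bytes at offsets 2..3: 17 AB.
Little-endian stores the least-significant byte at the lowest address.
Reassemble most-significant byte first: AB 17 → 0xAB17.
0xAB17 = 43799.

43799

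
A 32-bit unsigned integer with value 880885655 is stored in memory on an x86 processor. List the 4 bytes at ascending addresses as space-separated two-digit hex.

880885655 in hexadecimal, padded to 32 bits, is 0x34813F97.
Split into bytes (most-significant first): 34 81 3F 97.
Little-endian stores the least-significant byte at the lowest address.
So at ascending addresses the bytes are 97 3F 81 34.

97 3F 81 34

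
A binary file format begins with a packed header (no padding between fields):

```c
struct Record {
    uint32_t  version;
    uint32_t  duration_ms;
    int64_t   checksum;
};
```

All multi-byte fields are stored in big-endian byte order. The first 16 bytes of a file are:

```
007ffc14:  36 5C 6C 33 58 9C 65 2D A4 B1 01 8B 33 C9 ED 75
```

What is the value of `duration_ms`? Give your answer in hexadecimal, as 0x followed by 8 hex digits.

`duration_ms` follows `version` (4 bytes), so it starts at byte offset 4 and occupies 4 bytes.
Bytes at offsets 4..7: 58 9C 65 2D.
Big-endian: lowest address holds the most-significant byte.
The bytes are already most-significant first: 0x589C652D.

0x589C652D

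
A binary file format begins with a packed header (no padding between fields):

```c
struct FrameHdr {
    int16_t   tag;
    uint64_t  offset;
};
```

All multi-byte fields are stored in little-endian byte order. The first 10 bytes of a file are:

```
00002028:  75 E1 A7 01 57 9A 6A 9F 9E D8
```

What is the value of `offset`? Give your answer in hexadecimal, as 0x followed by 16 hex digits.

`offset` follows `tag` (2 bytes), so it starts at byte offset 2 and occupies 8 bytes.
Bytes at offsets 2..9: A7 01 57 9A 6A 9F 9E D8.
Little-endian: lowest address holds the least-significant byte.
Reassemble most-significant byte first: D8 9E 9F 6A 9A 57 01 A7 → 0xD89E9F6A9A5701A7.

0xD89E9F6A9A5701A7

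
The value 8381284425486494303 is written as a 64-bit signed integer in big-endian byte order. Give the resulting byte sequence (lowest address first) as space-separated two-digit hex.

8381284425486494303 in hexadecimal, padded to 64 bits, is 0x74504DC76EA2EA5F.
Split into bytes (most-significant first): 74 50 4D C7 6E A2 EA 5F.
Big-endian: lowest address holds the most-significant byte.
So the memory order matches the most-significant-first order: 74 50 4D C7 6E A2 EA 5F.

74 50 4D C7 6E A2 EA 5F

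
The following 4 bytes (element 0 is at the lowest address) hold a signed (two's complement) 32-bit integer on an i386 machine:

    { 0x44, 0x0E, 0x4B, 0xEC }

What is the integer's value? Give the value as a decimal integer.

Little-endian stores the least-significant byte at the lowest address.
Reassemble most-significant byte first: EC 4B 0E 44 → 0xEC4B0E44.
Top bit is set, so as a signed 32-bit value this is 0xEC4B0E44 − 2^32 = -330625468.

-330625468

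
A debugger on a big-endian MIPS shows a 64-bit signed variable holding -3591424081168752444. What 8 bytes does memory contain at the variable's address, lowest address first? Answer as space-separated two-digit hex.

CE 28 B2 D3 8C 27 20 C4

Two's complement of -3591424081168752444 in 64 bits: 3591424081168752444 = 0x31D74D2C73D8DF3C; invert → 0xCE28B2D38C2720C3; add 1 → 0xCE28B2D38C2720C4.
Split into bytes (most-significant first): CE 28 B2 D3 8C 27 20 C4.
In big-endian order the high byte comes first in memory.
So the memory order matches the most-significant-first order: CE 28 B2 D3 8C 27 20 C4.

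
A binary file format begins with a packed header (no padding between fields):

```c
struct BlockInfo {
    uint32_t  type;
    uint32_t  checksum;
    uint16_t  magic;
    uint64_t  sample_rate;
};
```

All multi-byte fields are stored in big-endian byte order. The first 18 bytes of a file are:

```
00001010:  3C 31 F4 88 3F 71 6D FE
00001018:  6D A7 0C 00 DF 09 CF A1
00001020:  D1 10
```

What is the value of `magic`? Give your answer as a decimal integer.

`magic` follows `type` (4 B), `checksum` (4 B), so it starts at offset 4 + 4 = 8 and occupies 2 bytes.
Bytes at offsets 8..9: 6D A7.
Big-endian: lowest address holds the most-significant byte.
The bytes are already most-significant first: 0x6DA7.
0x6DA7 = 28071.

28071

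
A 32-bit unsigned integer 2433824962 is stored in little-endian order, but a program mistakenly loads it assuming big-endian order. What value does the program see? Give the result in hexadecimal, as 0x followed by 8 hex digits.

0xC2381191

2433824962 in 32-bit hexadecimal is 0x911138C2.
Stored little-endian, the bytes at ascending addresses are C2 38 11 91.
Read back as big-endian, the last byte is least significant, giving 0xC2381191.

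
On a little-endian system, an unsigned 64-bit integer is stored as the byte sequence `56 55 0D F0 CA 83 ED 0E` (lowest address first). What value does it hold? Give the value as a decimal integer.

In little-endian order the low byte comes first in memory.
Reassemble most-significant byte first: 0E ED 83 CA F0 0D 55 56 → 0x0EED83CAF00D5556.
0x0EED83CAF00D5556 = 1075660793645454678.

1075660793645454678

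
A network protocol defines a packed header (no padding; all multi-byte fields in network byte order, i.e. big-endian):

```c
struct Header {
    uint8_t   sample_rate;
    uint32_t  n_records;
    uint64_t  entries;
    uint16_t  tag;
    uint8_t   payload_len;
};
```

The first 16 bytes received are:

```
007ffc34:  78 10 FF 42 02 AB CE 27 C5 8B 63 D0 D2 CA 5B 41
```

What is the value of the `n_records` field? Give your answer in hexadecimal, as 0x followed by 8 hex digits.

0x10FF4202

`n_records` follows `sample_rate` (1 byte), so it starts at byte offset 1 and occupies 4 bytes.
Bytes at offsets 1..4: 10 FF 42 02.
Big-endian: lowest address holds the most-significant byte.
The bytes are already most-significant first: 0x10FF4202.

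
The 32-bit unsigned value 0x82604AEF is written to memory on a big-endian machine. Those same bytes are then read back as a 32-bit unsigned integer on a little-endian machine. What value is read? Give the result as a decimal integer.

4014628994

Stored big-endian, the bytes at ascending addresses are 82 60 4A EF.
Read back as little-endian, the first byte is least significant, giving 0xEF4A6082.
0xEF4A6082 = 4014628994.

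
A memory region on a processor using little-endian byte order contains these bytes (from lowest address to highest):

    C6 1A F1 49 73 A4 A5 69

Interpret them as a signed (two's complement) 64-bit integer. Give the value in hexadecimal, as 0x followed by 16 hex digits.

0x69A5A47349F11AC6

Little-endian: lowest address holds the least-significant byte.
Reassemble most-significant byte first: 69 A5 A4 73 49 F1 1A C6 → 0x69A5A47349F11AC6.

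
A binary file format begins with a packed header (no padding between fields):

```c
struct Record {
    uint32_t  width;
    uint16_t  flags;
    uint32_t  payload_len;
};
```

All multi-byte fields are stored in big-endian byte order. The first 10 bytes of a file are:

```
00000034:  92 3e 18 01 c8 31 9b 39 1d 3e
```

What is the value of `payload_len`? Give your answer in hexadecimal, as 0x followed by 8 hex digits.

`payload_len` follows `width` (4 B), `flags` (2 B), so it starts at offset 4 + 2 = 6 and occupies 4 bytes.
Bytes at offsets 6..9: 9B 39 1D 3E.
In big-endian order the high byte comes first in memory.
The bytes are already most-significant first: 0x9B391D3E.

0x9B391D3E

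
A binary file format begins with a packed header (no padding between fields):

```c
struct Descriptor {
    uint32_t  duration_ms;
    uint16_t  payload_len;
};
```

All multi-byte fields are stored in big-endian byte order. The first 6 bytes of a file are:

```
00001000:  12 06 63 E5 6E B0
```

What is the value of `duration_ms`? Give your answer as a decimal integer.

`duration_ms` is the first field, at byte offset 0, occupying 4 bytes.
Bytes at offsets 0..3: 12 06 63 E5.
Big-endian: lowest address holds the most-significant byte.
The bytes are already most-significant first: 0x120663E5.
0x120663E5 = 302408677.

302408677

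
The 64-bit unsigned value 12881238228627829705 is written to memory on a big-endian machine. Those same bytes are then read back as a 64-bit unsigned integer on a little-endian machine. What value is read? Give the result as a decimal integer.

12881238228627829705 in 64-bit hexadecimal is 0xB2C359EBD48B33C9.
Stored big-endian, the bytes at ascending addresses are B2 C3 59 EB D4 8B 33 C9.
Read back as little-endian, the first byte is least significant, giving 0xC9338BD4EB59C3B2.
0xC9338BD4EB59C3B2 = 14498085372033614770.

14498085372033614770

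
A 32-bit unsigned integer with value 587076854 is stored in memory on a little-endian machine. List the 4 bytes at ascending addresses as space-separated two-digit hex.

F6 14 FE 22

587076854 in hexadecimal, padded to 32 bits, is 0x22FE14F6.
Split into bytes (most-significant first): 22 FE 14 F6.
Little-endian: lowest address holds the least-significant byte.
So at ascending addresses the bytes are F6 14 FE 22.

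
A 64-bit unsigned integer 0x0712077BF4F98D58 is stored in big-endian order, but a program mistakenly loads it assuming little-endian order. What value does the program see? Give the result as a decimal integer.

6381031075485258247

Stored big-endian, the bytes at ascending addresses are 07 12 07 7B F4 F9 8D 58.
Read back as little-endian, the first byte is least significant, giving 0x588DF9F47B071207.
0x588DF9F47B071207 = 6381031075485258247.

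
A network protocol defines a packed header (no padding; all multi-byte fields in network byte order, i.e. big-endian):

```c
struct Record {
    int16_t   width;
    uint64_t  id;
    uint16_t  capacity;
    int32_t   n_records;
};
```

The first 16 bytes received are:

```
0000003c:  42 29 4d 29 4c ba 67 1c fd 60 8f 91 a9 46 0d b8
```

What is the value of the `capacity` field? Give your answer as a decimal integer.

36753

`capacity` follows `width` (2 B), `id` (8 B), so it starts at offset 2 + 8 = 10 and occupies 2 bytes.
Bytes at offsets 10..11: 8F 91.
Big-endian stores the most-significant byte at the lowest address.
The bytes are already most-significant first: 0x8F91.
0x8F91 = 36753.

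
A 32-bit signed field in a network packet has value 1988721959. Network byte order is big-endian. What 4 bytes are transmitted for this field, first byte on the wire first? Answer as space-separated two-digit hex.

76 89 7D 27

1988721959 in hexadecimal, padded to 32 bits, is 0x76897D27.
Split into bytes (most-significant first): 76 89 7D 27.
Big-endian stores the most-significant byte at the lowest address.
So the memory order matches the most-significant-first order: 76 89 7D 27.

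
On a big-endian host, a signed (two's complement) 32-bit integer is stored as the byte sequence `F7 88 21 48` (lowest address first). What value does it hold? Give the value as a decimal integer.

-142073528

Big-endian stores the most-significant byte at the lowest address.
The bytes are already most-significant first: 0xF7882148.
Top bit is set, so as a signed 32-bit value this is 0xF7882148 − 2^32 = -142073528.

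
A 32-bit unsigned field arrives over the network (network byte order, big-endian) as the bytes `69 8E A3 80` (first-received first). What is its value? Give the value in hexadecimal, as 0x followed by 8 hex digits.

0x698EA380

Big-endian stores the most-significant byte at the lowest address.
The bytes are already most-significant first: 0x698EA380.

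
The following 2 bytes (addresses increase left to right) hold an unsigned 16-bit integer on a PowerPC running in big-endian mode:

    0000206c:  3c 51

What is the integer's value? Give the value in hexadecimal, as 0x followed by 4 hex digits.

0x3C51

Big-endian stores the most-significant byte at the lowest address.
The bytes are already most-significant first: 0x3C51.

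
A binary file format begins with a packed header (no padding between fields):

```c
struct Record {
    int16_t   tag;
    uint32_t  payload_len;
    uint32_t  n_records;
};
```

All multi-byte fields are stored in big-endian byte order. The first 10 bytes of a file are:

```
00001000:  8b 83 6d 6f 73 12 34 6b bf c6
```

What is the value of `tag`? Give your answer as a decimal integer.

-29821

`tag` is the first field, at byte offset 0, occupying 2 bytes.
Bytes at offsets 0..1: 8B 83.
Big-endian: lowest address holds the most-significant byte.
The bytes are already most-significant first: 0x8B83.
Top bit is set, so as a signed 16-bit value this is 0x8B83 − 2^16 = -29821.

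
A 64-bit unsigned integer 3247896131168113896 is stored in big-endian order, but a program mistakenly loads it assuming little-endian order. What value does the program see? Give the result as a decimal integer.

16723172449379160621

3247896131168113896 in 64-bit hexadecimal is 0x2D12D852BDA414E8.
Stored big-endian, the bytes at ascending addresses are 2D 12 D8 52 BD A4 14 E8.
Read back as little-endian, the first byte is least significant, giving 0xE814A4BD52D8122D.
0xE814A4BD52D8122D = 16723172449379160621.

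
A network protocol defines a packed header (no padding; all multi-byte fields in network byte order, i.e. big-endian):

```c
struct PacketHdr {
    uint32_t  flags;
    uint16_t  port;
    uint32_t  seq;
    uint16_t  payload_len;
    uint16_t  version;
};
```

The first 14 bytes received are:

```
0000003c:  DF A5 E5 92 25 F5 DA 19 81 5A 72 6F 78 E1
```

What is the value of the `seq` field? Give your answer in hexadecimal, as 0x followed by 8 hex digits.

0xDA19815A

`seq` follows `flags` (4 B), `port` (2 B), so it starts at offset 4 + 2 = 6 and occupies 4 bytes.
Bytes at offsets 6..9: DA 19 81 5A.
In big-endian order the high byte comes first in memory.
The bytes are already most-significant first: 0xDA19815A.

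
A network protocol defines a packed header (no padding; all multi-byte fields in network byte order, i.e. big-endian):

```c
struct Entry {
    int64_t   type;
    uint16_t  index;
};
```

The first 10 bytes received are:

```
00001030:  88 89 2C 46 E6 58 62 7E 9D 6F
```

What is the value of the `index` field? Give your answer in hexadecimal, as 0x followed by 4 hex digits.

`index` follows `type` (8 bytes), so it starts at byte offset 8 and occupies 2 bytes.
Bytes at offsets 8..9: 9D 6F.
Big-endian: lowest address holds the most-significant byte.
The bytes are already most-significant first: 0x9D6F.

0x9D6F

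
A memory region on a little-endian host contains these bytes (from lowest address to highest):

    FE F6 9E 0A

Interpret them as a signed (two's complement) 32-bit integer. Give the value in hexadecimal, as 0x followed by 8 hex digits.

0x0A9EF6FE

Little-endian: lowest address holds the least-significant byte.
Reassemble most-significant byte first: 0A 9E F6 FE → 0x0A9EF6FE.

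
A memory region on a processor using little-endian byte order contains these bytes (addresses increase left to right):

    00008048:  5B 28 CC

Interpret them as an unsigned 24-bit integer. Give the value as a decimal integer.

13379675

Little-endian stores the least-significant byte at the lowest address.
Reassemble most-significant byte first: CC 28 5B → 0xCC285B.
0xCC285B = 13379675.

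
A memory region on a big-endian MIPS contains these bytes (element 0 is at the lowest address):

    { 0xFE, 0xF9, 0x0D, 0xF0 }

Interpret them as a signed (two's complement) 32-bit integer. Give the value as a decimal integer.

-17232400

Big-endian stores the most-significant byte at the lowest address.
The bytes are already most-significant first: 0xFEF90DF0.
Top bit is set, so as a signed 32-bit value this is 0xFEF90DF0 − 2^32 = -17232400.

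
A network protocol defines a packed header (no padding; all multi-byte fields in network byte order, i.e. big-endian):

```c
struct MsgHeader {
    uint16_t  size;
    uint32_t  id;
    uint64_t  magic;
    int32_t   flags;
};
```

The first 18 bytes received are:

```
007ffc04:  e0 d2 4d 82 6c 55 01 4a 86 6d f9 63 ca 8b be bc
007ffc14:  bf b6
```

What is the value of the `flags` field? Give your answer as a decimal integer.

-1094926410

`flags` follows `size` (2 B), `id` (4 B), `magic` (8 B), so it starts at offset 2 + 4 + 8 = 14 and occupies 4 bytes.
Bytes at offsets 14..17: BE BC BF B6.
In big-endian order the high byte comes first in memory.
The bytes are already most-significant first: 0xBEBCBFB6.
Top bit is set, so as a signed 32-bit value this is 0xBEBCBFB6 − 2^32 = -1094926410.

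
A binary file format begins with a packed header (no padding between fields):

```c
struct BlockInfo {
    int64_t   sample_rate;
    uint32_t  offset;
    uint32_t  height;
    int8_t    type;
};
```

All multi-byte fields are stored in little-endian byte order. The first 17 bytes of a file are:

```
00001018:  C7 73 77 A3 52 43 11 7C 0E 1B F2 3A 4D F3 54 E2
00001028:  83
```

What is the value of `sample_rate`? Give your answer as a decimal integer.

`sample_rate` is the first field, at byte offset 0, occupying 8 bytes.
Bytes at offsets 0..7: C7 73 77 A3 52 43 11 7C.
Little-endian stores the least-significant byte at the lowest address.
Reassemble most-significant byte first: 7C 11 43 52 A3 77 73 C7 → 0x7C114352A37773C7.
0x7C114352A37773C7 = 8940000757516039111.

8940000757516039111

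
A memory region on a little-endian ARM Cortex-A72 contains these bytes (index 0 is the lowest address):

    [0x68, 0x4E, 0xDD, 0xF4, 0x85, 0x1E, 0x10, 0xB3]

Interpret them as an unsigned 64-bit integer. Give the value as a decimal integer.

In little-endian order the low byte comes first in memory.
Reassemble most-significant byte first: B3 10 1E 85 F4 DD 4E 68 → 0xB3101E85F4DD4E68.
0xB3101E85F4DD4E68 = 12902846493104098920.

12902846493104098920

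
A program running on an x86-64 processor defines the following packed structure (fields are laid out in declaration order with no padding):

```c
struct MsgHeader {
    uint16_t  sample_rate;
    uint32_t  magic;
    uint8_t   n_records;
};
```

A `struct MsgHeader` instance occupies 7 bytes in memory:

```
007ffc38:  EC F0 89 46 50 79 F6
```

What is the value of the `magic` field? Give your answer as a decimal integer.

`magic` follows `sample_rate` (2 bytes), so it starts at byte offset 2 and occupies 4 bytes.
Bytes at offsets 2..5: 89 46 50 79.
Little-endian: lowest address holds the least-significant byte.
Reassemble most-significant byte first: 79 50 46 89 → 0x79504689.
0x79504689 = 2035304073.

2035304073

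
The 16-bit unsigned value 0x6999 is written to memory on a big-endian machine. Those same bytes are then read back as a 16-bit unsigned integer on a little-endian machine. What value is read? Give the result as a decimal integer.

39273

Stored big-endian, the bytes at ascending addresses are 69 99.
Read back as little-endian, the first byte is least significant, giving 0x9969.
0x9969 = 39273.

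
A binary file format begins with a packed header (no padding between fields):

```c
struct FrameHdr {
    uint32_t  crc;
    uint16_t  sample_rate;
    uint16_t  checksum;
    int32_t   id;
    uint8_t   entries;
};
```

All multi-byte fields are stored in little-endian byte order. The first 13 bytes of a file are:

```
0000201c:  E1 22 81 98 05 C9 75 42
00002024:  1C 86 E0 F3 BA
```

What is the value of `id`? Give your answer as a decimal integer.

-203389412

`id` follows `crc` (4 B), `sample_rate` (2 B), `checksum` (2 B), so it starts at offset 4 + 2 + 2 = 8 and occupies 4 bytes.
Bytes at offsets 8..11: 1C 86 E0 F3.
Little-endian: lowest address holds the least-significant byte.
Reassemble most-significant byte first: F3 E0 86 1C → 0xF3E0861C.
Top bit is set, so as a signed 32-bit value this is 0xF3E0861C − 2^32 = -203389412.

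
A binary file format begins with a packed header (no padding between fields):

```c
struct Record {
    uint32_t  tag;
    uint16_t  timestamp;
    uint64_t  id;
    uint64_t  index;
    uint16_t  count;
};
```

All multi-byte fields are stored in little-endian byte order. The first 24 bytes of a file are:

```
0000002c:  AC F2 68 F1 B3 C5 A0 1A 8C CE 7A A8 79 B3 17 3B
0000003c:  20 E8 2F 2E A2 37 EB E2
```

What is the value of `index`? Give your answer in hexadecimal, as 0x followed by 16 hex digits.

0x37A22E2FE8203B17

`index` follows `tag` (4 B), `timestamp` (2 B), `id` (8 B), so it starts at offset 4 + 2 + 8 = 14 and occupies 8 bytes.
Bytes at offsets 14..21: 17 3B 20 E8 2F 2E A2 37.
Little-endian stores the least-significant byte at the lowest address.
Reassemble most-significant byte first: 37 A2 2E 2F E8 20 3B 17 → 0x37A22E2FE8203B17.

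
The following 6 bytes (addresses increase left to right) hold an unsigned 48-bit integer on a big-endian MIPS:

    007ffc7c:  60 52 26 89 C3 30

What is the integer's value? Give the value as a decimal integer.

Big-endian: lowest address holds the most-significant byte.
The bytes are already most-significant first: 0x60522689C330.
0x60522689C330 = 105905950147376.

105905950147376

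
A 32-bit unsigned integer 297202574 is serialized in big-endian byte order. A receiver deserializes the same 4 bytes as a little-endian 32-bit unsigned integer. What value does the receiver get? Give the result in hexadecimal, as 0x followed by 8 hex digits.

297202574 in 32-bit hexadecimal is 0x11B6F38E.
Stored big-endian, the bytes at ascending addresses are 11 B6 F3 8E.
Read back as little-endian, the first byte is least significant, giving 0x8EF3B611.

0x8EF3B611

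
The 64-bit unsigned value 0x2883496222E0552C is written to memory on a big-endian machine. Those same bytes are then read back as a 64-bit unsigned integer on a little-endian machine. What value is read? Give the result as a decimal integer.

Stored big-endian, the bytes at ascending addresses are 28 83 49 62 22 E0 55 2C.
Read back as little-endian, the first byte is least significant, giving 0x2C55E02262498328.
0x2C55E02262498328 = 3194705948971729704.

3194705948971729704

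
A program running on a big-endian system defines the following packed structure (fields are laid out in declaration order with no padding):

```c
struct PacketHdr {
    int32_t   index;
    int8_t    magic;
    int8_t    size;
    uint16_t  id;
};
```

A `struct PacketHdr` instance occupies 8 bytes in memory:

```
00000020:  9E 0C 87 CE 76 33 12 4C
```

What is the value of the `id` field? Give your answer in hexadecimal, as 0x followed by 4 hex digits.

`id` follows `index` (4 B), `magic` (1 B), `size` (1 B), so it starts at offset 4 + 1 + 1 = 6 and occupies 2 bytes.
Bytes at offsets 6..7: 12 4C.
Big-endian stores the most-significant byte at the lowest address.
The bytes are already most-significant first: 0x124C.

0x124C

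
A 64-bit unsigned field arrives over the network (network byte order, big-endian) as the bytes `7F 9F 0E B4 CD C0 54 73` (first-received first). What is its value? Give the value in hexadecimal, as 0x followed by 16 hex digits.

0x7F9F0EB4CDC05473

Big-endian stores the most-significant byte at the lowest address.
The bytes are already most-significant first: 0x7F9F0EB4CDC05473.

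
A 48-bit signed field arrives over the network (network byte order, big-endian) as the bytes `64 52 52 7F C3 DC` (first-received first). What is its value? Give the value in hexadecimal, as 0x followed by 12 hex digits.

0x6452527FC3DC

In big-endian order the high byte comes first in memory.
The bytes are already most-significant first: 0x6452527FC3DC.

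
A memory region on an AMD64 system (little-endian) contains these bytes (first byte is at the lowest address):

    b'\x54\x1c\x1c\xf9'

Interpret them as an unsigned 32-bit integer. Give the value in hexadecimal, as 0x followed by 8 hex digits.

Little-endian stores the least-significant byte at the lowest address.
Reassemble most-significant byte first: F9 1C 1C 54 → 0xF91C1C54.

0xF91C1C54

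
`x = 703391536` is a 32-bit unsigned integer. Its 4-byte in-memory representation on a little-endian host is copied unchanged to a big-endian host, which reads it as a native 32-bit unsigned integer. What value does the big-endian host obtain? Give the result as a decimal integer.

703391536 in 32-bit hexadecimal is 0x29ECE730.
Stored little-endian, the bytes at ascending addresses are 30 E7 EC 29.
Read back as big-endian, the last byte is least significant, giving 0x30E7EC29.
0x30E7EC29 = 820505641.

820505641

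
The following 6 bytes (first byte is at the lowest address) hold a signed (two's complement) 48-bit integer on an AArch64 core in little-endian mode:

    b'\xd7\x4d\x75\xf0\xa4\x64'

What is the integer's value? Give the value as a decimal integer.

110659571633623

Little-endian: lowest address holds the least-significant byte.
Reassemble most-significant byte first: 64 A4 F0 75 4D D7 → 0x64A4F0754DD7.
0x64A4F0754DD7 = 110659571633623.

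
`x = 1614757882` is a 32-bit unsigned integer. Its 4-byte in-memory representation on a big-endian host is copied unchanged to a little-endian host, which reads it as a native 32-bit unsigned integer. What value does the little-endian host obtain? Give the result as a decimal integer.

1614757882 in 32-bit hexadecimal is 0x603F3FFA.
Stored big-endian, the bytes at ascending addresses are 60 3F 3F FA.
Read back as little-endian, the first byte is least significant, giving 0xFA3F3F60.
0xFA3F3F60 = 4198448992.

4198448992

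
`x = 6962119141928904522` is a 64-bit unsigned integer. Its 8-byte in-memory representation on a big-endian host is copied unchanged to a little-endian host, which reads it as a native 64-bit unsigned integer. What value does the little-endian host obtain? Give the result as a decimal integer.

6962119141928904522 in 64-bit hexadecimal is 0x609E6A79029EA74A.
Stored big-endian, the bytes at ascending addresses are 60 9E 6A 79 02 9E A7 4A.
Read back as little-endian, the first byte is least significant, giving 0x4AA79E02796A9E60.
0x4AA79E02796A9E60 = 5379442013381500512.

5379442013381500512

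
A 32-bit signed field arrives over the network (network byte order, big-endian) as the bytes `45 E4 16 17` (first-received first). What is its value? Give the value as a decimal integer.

1172575767

In big-endian order the high byte comes first in memory.
The bytes are already most-significant first: 0x45E41617.
0x45E41617 = 1172575767.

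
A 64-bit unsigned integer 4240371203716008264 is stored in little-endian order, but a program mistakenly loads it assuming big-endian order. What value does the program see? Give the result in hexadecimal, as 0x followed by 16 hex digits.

0x48C949B124D3D83A

4240371203716008264 in 64-bit hexadecimal is 0x3AD8D324B149C948.
Stored little-endian, the bytes at ascending addresses are 48 C9 49 B1 24 D3 D8 3A.
Read back as big-endian, the last byte is least significant, giving 0x48C949B124D3D83A.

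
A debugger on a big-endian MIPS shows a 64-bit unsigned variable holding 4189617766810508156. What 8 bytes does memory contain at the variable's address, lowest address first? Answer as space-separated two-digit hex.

4189617766810508156 in hexadecimal, padded to 64 bits, is 0x3A2483294F67DB7C.
Split into bytes (most-significant first): 3A 24 83 29 4F 67 DB 7C.
Big-endian stores the most-significant byte at the lowest address.
So the memory order matches the most-significant-first order: 3A 24 83 29 4F 67 DB 7C.

3A 24 83 29 4F 67 DB 7C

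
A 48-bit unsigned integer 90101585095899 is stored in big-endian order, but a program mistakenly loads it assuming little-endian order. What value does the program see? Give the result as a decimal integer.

240986209448529

90101585095899 in 48-bit hexadecimal is 0x51F268F92CDB.
Stored big-endian, the bytes at ascending addresses are 51 F2 68 F9 2C DB.
Read back as little-endian, the first byte is least significant, giving 0xDB2CF968F251.
0xDB2CF968F251 = 240986209448529.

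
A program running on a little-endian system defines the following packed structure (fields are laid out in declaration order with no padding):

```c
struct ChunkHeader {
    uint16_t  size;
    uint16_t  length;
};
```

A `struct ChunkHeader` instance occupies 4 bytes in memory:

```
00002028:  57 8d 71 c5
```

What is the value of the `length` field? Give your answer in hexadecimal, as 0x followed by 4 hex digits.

`length` follows `size` (2 bytes), so it starts at byte offset 2 and occupies 2 bytes.
Bytes at offsets 2..3: 71 C5.
In little-endian order the low byte comes first in memory.
Reassemble most-significant byte first: C5 71 → 0xC571.

0xC571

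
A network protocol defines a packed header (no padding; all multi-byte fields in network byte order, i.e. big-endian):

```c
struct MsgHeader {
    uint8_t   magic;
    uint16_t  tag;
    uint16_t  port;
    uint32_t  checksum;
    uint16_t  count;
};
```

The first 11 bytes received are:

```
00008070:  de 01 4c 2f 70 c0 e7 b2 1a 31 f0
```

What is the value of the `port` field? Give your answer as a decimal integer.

`port` follows `magic` (1 B), `tag` (2 B), so it starts at offset 1 + 2 = 3 and occupies 2 bytes.
Bytes at offsets 3..4: 2F 70.
Big-endian: lowest address holds the most-significant byte.
The bytes are already most-significant first: 0x2F70.
0x2F70 = 12144.

12144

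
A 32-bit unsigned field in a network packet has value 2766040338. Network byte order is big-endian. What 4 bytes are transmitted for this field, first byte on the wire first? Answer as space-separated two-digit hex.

A4 DE 6D 12

2766040338 in hexadecimal, padded to 32 bits, is 0xA4DE6D12.
Split into bytes (most-significant first): A4 DE 6D 12.
Big-endian stores the most-significant byte at the lowest address.
So the memory order matches the most-significant-first order: A4 DE 6D 12.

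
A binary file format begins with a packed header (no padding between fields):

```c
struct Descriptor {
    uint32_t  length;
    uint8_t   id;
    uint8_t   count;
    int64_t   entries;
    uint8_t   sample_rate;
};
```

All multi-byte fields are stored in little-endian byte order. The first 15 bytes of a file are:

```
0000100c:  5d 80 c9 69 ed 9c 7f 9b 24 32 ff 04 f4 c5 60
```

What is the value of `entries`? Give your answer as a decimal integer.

`entries` follows `length` (4 B), `id` (1 B), `count` (1 B), so it starts at offset 4 + 1 + 1 = 6 and occupies 8 bytes.
Bytes at offsets 6..13: 7F 9B 24 32 FF 04 F4 C5.
In little-endian order the low byte comes first in memory.
Reassemble most-significant byte first: C5 F4 04 FF 32 24 9B 7F → 0xC5F404FF32249B7F.
Top bit is set, so as a signed 64-bit value this is 0xC5F404FF32249B7F − 2^64 = -4182712659815916673.

-4182712659815916673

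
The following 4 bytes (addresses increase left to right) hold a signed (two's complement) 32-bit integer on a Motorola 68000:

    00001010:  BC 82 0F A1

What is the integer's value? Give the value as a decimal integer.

Big-endian: lowest address holds the most-significant byte.
The bytes are already most-significant first: 0xBC820FA1.
Top bit is set, so as a signed 32-bit value this is 0xBC820FA1 − 2^32 = -1132327007.

-1132327007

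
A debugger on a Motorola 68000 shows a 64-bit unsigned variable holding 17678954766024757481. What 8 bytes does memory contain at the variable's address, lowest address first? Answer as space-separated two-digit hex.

F5 58 43 B1 4D 1A D0 E9

17678954766024757481 in hexadecimal, padded to 64 bits, is 0xF55843B14D1AD0E9.
Split into bytes (most-significant first): F5 58 43 B1 4D 1A D0 E9.
Big-endian stores the most-significant byte at the lowest address.
So the memory order matches the most-significant-first order: F5 58 43 B1 4D 1A D0 E9.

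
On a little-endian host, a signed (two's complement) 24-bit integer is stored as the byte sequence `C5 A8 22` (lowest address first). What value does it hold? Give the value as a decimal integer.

2271429

Little-endian: lowest address holds the least-significant byte.
Reassemble most-significant byte first: 22 A8 C5 → 0x22A8C5.
0x22A8C5 = 2271429.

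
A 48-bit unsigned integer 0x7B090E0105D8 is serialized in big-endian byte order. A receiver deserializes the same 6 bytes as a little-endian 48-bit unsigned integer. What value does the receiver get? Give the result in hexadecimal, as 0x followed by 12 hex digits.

Stored big-endian, the bytes at ascending addresses are 7B 09 0E 01 05 D8.
Read back as little-endian, the first byte is least significant, giving 0xD805010E097B.

0xD805010E097B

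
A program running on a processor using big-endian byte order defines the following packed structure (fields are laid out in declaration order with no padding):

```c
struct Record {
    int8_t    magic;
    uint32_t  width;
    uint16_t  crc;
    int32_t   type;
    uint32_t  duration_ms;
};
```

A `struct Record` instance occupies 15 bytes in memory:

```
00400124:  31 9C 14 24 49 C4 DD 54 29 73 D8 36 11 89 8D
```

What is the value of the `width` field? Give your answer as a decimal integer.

`width` follows `magic` (1 byte), so it starts at byte offset 1 and occupies 4 bytes.
Bytes at offsets 1..4: 9C 14 24 49.
In big-endian order the high byte comes first in memory.
The bytes are already most-significant first: 0x9C142449.
0x9C142449 = 2618565705.

2618565705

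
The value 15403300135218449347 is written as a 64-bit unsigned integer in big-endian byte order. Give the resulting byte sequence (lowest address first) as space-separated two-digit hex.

D5 C3 83 DC E0 6C 0B C3

15403300135218449347 in hexadecimal, padded to 64 bits, is 0xD5C383DCE06C0BC3.
Split into bytes (most-significant first): D5 C3 83 DC E0 6C 0B C3.
In big-endian order the high byte comes first in memory.
So the memory order matches the most-significant-first order: D5 C3 83 DC E0 6C 0B C3.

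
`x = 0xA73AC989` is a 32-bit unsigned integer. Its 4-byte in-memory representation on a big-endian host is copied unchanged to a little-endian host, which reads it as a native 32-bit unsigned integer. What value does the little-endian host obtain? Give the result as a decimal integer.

2311666343

Stored big-endian, the bytes at ascending addresses are A7 3A C9 89.
Read back as little-endian, the first byte is least significant, giving 0x89C93AA7.
0x89C93AA7 = 2311666343.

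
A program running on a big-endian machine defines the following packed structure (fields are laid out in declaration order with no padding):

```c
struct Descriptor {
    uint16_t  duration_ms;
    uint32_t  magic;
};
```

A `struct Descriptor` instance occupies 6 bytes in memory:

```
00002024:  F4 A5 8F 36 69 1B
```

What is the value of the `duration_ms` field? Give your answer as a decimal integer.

`duration_ms` is the first field, at byte offset 0, occupying 2 bytes.
Bytes at offsets 0..1: F4 A5.
Big-endian: lowest address holds the most-significant byte.
The bytes are already most-significant first: 0xF4A5.
0xF4A5 = 62629.

62629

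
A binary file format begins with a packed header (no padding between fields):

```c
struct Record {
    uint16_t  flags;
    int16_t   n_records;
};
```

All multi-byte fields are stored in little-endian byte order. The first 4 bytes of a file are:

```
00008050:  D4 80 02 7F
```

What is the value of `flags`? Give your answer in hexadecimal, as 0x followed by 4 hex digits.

0x80D4

`flags` is the first field, at byte offset 0, occupying 2 bytes.
Bytes at offsets 0..1: D4 80.
Little-endian stores the least-significant byte at the lowest address.
Reassemble most-significant byte first: 80 D4 → 0x80D4.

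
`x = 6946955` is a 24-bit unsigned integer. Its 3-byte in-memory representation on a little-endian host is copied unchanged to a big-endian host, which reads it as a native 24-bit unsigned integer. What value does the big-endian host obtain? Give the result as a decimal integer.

9109610

6946955 in 24-bit hexadecimal is 0x6A008B.
Stored little-endian, the bytes at ascending addresses are 8B 00 6A.
Read back as big-endian, the last byte is least significant, giving 0x8B006A.
0x8B006A = 9109610.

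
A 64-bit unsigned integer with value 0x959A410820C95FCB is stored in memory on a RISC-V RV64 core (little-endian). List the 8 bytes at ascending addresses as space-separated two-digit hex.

CB 5F C9 20 08 41 9A 95

Split into bytes (most-significant first): 95 9A 41 08 20 C9 5F CB.
Little-endian stores the least-significant byte at the lowest address.
So at ascending addresses the bytes are CB 5F C9 20 08 41 9A 95.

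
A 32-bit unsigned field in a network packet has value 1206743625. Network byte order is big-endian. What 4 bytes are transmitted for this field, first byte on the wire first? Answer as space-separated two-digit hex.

47 ED 72 49

1206743625 in hexadecimal, padded to 32 bits, is 0x47ED7249.
Split into bytes (most-significant first): 47 ED 72 49.
Big-endian stores the most-significant byte at the lowest address.
So the memory order matches the most-significant-first order: 47 ED 72 49.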